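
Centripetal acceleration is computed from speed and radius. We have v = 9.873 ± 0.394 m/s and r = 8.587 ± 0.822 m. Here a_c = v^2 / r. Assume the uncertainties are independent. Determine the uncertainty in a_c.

Since a_c is a product/quotient, work with relative uncertainties:
  (2·δv/v)² = (2×0.0399)² = 0.00637;  (-1·δr/r)² = (-1×0.0957)² = 0.00916
δa_c/a_c = √(0.0155) = 0.125
a_c = 11.35 m/s^2, so δa_c = 0.125 × 11.35 = 1.41 m/s^2.

1.41 m/s^2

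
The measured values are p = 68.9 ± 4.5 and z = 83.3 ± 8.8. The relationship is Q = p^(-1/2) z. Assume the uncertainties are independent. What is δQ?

1.11

Each factor contributes (exponent × relative error)² to (δQ/Q)²:
  (−½·δp/p)² = (-0.5×0.0653)² = 0.00107;  (1·δz/z)² = (1×0.106)² = 0.0112
δQ/Q = √(0.0122) = 0.111
Q = 10.0, so δQ = 0.111 × 10.0 = 1.11.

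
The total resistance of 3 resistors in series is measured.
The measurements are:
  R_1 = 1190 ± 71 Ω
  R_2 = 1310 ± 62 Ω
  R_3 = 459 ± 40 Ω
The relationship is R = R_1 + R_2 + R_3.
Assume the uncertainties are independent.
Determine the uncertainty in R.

102 Ω

Each term contributes (cᵢ δxᵢ)² to (δR)²:
  (δR_1)² = 5040;  (δR_2)² = 3840;  (δR_3)² = 1600
δR = √(10500) = 102 Ω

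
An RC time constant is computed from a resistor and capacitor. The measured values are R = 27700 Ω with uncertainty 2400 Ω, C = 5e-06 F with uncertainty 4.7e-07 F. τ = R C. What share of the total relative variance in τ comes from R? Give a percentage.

45.9%

(δτ/τ)² = (1·δR/R)² + (1·δC/C)²
  R term: (1×0.0866)² = 0.00751
  C term: (1×0.0940)² = 0.00884
Total = 0.0163. Share from R = 0.00751/0.0163 = 0.459.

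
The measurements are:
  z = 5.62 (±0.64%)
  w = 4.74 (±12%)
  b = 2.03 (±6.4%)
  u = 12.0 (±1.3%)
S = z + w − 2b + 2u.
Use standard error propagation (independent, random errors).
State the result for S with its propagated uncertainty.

30.3 ± 0.700

For a sum/difference, combine absolute errors in quadrature:
  (δz)² = 0.00129;  (δw)² = 0.324;  (2·δb)² = 0.0675;  (2·δu)² = 0.0973
δS = √(0.490) = 0.700
S = 30.3.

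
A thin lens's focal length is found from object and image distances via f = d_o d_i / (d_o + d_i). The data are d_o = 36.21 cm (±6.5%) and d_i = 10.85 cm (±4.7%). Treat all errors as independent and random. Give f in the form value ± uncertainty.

8.348 ± 0.327 cm

∂f/∂d_o = (d_i/(d_o+d_i))² = 0.0532;  ∂f/∂d_i = (d_o/(d_o+d_i))² = 0.592
δf = √((∂f/∂d_o · δd_o)² + (∂f/∂d_i · δd_i)²) = √(0.0157 + 0.0912) = 0.327 cm
f = 8.348 cm.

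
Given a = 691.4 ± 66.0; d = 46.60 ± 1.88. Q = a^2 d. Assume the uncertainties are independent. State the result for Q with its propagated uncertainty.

Each factor contributes (exponent × relative error)² to (δQ/Q)²:
  (2·δa/a)² = (2×0.0955)² = 0.0364;  (1·δd/d)² = (1×0.0403)² = 0.00163
δQ/Q = √(0.0381) = 0.195
Q = 2.228e+07, so δQ = 0.195 × 2.228e+07 = 4.35e+06.

(2.228 ± 0.435) × 10^7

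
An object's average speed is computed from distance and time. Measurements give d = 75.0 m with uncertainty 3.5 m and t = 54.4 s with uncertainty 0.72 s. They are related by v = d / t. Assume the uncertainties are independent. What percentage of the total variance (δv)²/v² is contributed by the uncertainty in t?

7.44%

(δv/v)² = (1·δd/d)² + (-1·δt/t)²
  d term: (1×0.0467)² = 0.00218
  t term: (-1×0.0132)² = 0.000175
Total = 0.00235. Share from t = 0.000175/0.00235 = 0.0744.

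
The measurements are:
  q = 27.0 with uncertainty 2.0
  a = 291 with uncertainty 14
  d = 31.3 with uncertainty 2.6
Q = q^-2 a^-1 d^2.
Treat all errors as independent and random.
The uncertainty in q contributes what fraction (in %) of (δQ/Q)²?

42.3%

(δQ/Q)² = (-2·δq/q)² + (-1·δa/a)² + (2·δd/d)²
  q term: (-2×0.0741)² = 0.0219
  a term: (-1×0.0481)² = 0.00231
  d term: (2×0.0831)² = 0.0276
Total = 0.0519. Share from q = 0.0219/0.0519 = 0.423.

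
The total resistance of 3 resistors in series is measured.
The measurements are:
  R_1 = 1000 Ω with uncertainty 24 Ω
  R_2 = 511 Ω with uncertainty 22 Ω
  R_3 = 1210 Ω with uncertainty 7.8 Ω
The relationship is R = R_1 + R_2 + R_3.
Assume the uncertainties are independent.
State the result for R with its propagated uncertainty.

Each term contributes (cᵢ δxᵢ)² to (δR)²:
  (δR_1)² = 576;  (δR_2)² = 484;  (δR_3)² = 60.8
δR = √(1120) = 33.5 Ω
R = 2720 Ω.

2720 ± 33.5 Ω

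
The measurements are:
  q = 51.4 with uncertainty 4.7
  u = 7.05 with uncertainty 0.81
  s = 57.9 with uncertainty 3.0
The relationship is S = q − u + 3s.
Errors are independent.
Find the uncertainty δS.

10.2

For a sum/difference, combine absolute errors in quadrature:
  (δq)² = 22.1;  (δu)² = 0.656;  (3·δs)² = 81.0
δS = √(104) = 10.2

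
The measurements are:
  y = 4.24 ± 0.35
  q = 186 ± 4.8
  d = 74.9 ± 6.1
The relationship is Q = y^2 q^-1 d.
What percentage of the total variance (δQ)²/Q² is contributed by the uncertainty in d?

(δQ/Q)² = (2·δy/y)² + (-1·δq/q)² + (1·δd/d)²
  y term: (2×0.0825)² = 0.0273
  q term: (-1×0.0258)² = 0.000666
  d term: (1×0.0814)² = 0.00663
Total = 0.0346. Share from d = 0.00663/0.0346 = 0.192.

19.2%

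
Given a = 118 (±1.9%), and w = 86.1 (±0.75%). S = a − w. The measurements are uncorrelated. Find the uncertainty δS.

2.33

Each term contributes (cᵢ δxᵢ)² to (δS)²:
  (δa)² = 5.03;  (δw)² = 0.417
δS = √(5.44) = 2.33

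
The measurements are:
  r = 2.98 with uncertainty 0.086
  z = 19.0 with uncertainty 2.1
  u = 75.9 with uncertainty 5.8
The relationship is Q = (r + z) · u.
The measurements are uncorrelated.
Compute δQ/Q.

Let w = r + z = 22.0. δw = √(δr² + δz²) = √(0.00740 + 4.41) = 2.10, so δw/w = 0.0956.
Q is then a monomial in w, u:
δQ/Q = √((δw/w)² + (1·δu/u)²) = √(0.00914 + 0.00584) = 0.122

0.122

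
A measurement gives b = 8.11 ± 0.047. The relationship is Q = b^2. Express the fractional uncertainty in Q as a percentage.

1.16%

Q is a product of powers, so relative uncertainties combine in quadrature:
  (2·δb/b)² = (2×0.00580)² = 0.000134
δQ/Q = √(0.000134) = 0.0116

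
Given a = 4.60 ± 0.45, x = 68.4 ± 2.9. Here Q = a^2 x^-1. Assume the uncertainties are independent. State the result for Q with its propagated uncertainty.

0.309 ± 0.0619

Q is a product of powers, so relative uncertainties combine in quadrature:
  (2·δa/a)² = (2×0.0978)² = 0.0383;  (-1·δx/x)² = (-1×0.0424)² = 0.00180
δQ/Q = √(0.0401) = 0.200
Q = 0.309, so δQ = 0.200 × 0.309 = 0.0619.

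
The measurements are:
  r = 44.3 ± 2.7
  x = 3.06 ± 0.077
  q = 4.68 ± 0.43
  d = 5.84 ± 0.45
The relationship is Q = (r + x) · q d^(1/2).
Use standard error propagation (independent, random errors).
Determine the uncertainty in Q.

Let u = r + x = 47.4. δu = √(δr² + δx²) = √(7.29 + 0.00593) = 2.70, so δu/u = 0.0570.
Q is then a monomial in u, q, d:
δQ/Q = √((δu/u)² + (1·δq/q)² + (½·δd/d)²) = √(0.00325 + 0.00844 + 0.00148) = 0.115
Q = 536, so δQ = 0.115 × 536 = 61.5.

61.5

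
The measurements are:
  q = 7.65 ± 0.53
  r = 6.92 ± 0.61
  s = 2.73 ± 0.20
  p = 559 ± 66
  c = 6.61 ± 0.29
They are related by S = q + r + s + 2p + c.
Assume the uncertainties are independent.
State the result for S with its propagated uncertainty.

1140 ± 132

For a sum/difference, combine absolute errors in quadrature:
  (δq)² = 0.281;  (δr)² = 0.372;  (δs)² = 0.0400;  (2·δp)² = 17400;  (δc)² = 0.0841
δS = √(17400) = 132
S = 1140.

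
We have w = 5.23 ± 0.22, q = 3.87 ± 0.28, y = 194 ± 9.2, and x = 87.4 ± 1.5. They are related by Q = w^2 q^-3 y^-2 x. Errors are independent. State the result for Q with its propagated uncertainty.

Relative error in a monomial: (δQ/Q)² = Σ (nᵢ · δxᵢ/xᵢ)².
  (2·δw/w)² = (2×0.0421)² = 0.00708;  (-3·δq/q)² = (-3×0.0724)² = 0.0471;  (-2·δy/y)² = (-2×0.0474)² = 0.00900;  (1·δx/x)² = (1×0.0172)² = 0.000295
δQ/Q = √(0.0635) = 0.252
Q = 0.00110, so δQ = 0.252 × 0.00110 = 0.000276.

0.00110 ± 0.000276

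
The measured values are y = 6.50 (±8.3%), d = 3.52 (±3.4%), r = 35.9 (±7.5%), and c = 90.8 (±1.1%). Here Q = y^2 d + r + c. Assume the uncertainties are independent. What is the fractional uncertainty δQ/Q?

Let p = y^2·d = 149. δp/p = √((2·δy/y)² + (1·δd/d)²) = √(0.0276 + 0.00116) = 0.169, so δp = 25.2.
Q = p + r + c: δQ = √(δp² + δr² + δc²) = √(635 + 7.25 + 0.998) = 25.4
Q = 275, so δQ/Q = 25.4/275 = 0.0921.

0.0921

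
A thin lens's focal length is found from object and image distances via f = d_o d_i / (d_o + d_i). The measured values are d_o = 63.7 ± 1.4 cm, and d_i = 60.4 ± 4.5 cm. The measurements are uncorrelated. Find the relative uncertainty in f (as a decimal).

0.0397

∂f/∂d_o = (d_i/(d_o+d_i))² = 0.237;  ∂f/∂d_i = (d_o/(d_o+d_i))² = 0.263
δf = √((∂f/∂d_o · δd_o)² + (∂f/∂d_i · δd_i)²) = √(0.110 + 1.41) = 1.23 cm
f = 31.0 cm, so δf/f = 1.23/31.0 = 0.0397.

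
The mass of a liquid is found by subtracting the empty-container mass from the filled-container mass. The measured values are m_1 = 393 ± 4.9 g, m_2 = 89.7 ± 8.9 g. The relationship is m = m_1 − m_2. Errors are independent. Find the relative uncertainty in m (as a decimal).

0.0335

m is a linear combination, so absolute uncertainties add in quadrature:
  (δm_1)² = 24.0;  (δm_2)² = 79.2
δm = √(103) = 10.2 g
m = 303 g, so δm/m = 10.2/303 = 0.0335.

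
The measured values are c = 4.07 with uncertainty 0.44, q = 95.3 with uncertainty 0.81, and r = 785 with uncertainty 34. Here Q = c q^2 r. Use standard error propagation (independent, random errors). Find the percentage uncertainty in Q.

11.8%

Q is a product of powers, so relative uncertainties combine in quadrature:
  (1·δc/c)² = (1×0.108)² = 0.0117;  (2·δq/q)² = (2×0.00850)² = 0.000289;  (1·δr/r)² = (1×0.0433)² = 0.00188
δQ/Q = √(0.0139) = 0.118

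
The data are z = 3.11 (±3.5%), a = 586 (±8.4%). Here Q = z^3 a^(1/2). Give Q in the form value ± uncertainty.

For a monomial Q ∝ z^3, a^(1/2), fractional errors add in quadrature:
  (3·δz/z)² = (3×0.0350)² = 0.0110;  (½·δa/a)² = (0.5×0.0840)² = 0.00176
δQ/Q = √(0.0128) = 0.113
Q = 728, so δQ = 0.113 × 728 = 82.3.

728 ± 82.3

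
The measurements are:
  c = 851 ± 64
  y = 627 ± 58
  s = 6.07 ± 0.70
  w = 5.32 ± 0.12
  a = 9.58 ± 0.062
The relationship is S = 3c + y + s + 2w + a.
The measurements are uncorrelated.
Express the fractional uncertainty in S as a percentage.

For a sum/difference, combine absolute errors in quadrature:
  (3·δc)² = 36900;  (δy)² = 3360;  (δs)² = 0.490;  (2·δw)² = 0.0576;  (δa)² = 0.00384
δS = √(40200) = 201
S = 3210, so δS/S = 201/3210 = 0.0626.

6.26%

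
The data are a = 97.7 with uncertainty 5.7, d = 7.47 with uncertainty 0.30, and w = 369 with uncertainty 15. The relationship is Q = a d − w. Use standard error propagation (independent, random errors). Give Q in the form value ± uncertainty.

Let p = a·d = 730. δp/p = √((1·δa/a)² + (1·δd/d)²) = √(0.00340 + 0.00161) = 0.0708, so δp = 51.7.
Q = p − w: δQ = √(δp² + δw²) = √(2670 + 225) = 53.8
Q = 361.

361 ± 53.8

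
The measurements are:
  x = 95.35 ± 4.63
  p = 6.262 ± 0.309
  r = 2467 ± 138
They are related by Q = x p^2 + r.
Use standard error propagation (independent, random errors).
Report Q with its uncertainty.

6206 ± 434

Let w = x·p^2 = 3739. δw/w = √((1·δx/x)² + (2·δp/p)²) = √(0.00236 + 0.00974) = 0.110, so δw = 411.
Q = w + r: δQ = √(δw² + δr²) = √(1.69e+05 + 19000) = 434
Q = 6206.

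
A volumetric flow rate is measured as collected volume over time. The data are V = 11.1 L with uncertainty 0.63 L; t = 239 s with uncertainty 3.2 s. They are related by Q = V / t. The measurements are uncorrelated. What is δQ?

0.00271 L/s

Q is a product of powers, so relative uncertainties combine in quadrature:
  (1·δV/V)² = (1×0.0568)² = 0.00322;  (-1·δt/t)² = (-1×0.0134)² = 0.000179
δQ/Q = √(0.00340) = 0.0583
Q = 0.0464 L/s, so δQ = 0.0583 × 0.0464 = 0.00271 L/s.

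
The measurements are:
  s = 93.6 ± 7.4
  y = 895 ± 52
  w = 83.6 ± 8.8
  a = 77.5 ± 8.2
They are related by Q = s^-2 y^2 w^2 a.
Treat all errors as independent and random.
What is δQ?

1.52e+07

Each factor contributes (exponent × relative error)² to (δQ/Q)²:
  (-2·δs/s)² = (-2×0.0791)² = 0.0250;  (2·δy/y)² = (2×0.0581)² = 0.0135;  (2·δw/w)² = (2×0.105)² = 0.0443;  (1·δa/a)² = (1×0.106)² = 0.0112
δQ/Q = √(0.0940) = 0.307
Q = 4.95e+07, so δQ = 0.307 × 4.95e+07 = 1.52e+07.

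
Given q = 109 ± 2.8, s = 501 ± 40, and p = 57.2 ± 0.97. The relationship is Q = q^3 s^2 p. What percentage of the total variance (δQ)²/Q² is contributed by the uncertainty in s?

80.4%

(δQ/Q)² = (3·δq/q)² + (2·δs/s)² + (1·δp/p)²
  q term: (3×0.0257)² = 0.00594
  s term: (2×0.0798)² = 0.0255
  p term: (1×0.0170)² = 0.000288
Total = 0.0317. Share from s = 0.0255/0.0317 = 0.804.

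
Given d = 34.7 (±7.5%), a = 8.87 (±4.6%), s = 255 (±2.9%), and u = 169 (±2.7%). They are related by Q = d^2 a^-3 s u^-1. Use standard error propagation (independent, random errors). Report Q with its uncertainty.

Each factor contributes (exponent × relative error)² to (δQ/Q)²:
  (2·δd/d)² = (2×0.0750)² = 0.0225;  (-3·δa/a)² = (-3×0.0460)² = 0.0190;  (1·δs/s)² = (1×0.0290)² = 0.000841;  (-1·δu/u)² = (-1×0.0270)² = 0.000729
δQ/Q = √(0.0431) = 0.208
Q = 2.60, so δQ = 0.208 × 2.60 = 0.541.

2.60 ± 0.541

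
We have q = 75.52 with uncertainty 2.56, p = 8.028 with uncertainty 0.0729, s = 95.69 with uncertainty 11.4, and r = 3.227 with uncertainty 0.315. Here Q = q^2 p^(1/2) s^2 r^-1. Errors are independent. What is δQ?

1.22e+07

Each factor contributes (exponent × relative error)² to (δQ/Q)²:
  (2·δq/q)² = (2×0.0339)² = 0.00460;  (½·δp/p)² = (0.5×0.00908)² = 2.06e-05;  (2·δs/s)² = (2×0.119)² = 0.0568;  (-1·δr/r)² = (-1×0.0976)² = 0.00953
δQ/Q = √(0.0709) = 0.266
Q = 4.585e+07, so δQ = 0.266 × 4.585e+07 = 1.22e+07.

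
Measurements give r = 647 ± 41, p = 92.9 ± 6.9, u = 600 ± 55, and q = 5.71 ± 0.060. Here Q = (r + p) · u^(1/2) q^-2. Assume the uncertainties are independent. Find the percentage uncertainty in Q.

7.55%

Let w = r + p = 740. δw = √(δr² + δp²) = √(1680 + 47.6) = 41.6, so δw/w = 0.0562.
Q is then a monomial in w, u, q:
δQ/Q = √((δw/w)² + (½·δu/u)² + (-2·δq/q)²) = √(0.00316 + 0.00210 + 0.000442) = 0.0755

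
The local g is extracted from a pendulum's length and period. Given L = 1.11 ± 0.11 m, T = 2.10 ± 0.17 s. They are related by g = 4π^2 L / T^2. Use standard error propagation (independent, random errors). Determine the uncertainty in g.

1.89 m/s^2

For a monomial g ∝ L, T^-2, fractional errors add in quadrature:
  (1·δL/L)² = (1×0.0991)² = 0.00982;  (-2·δT/T)² = (-2×0.0810)² = 0.0262
δg/g = √(0.0360) = 0.190
g = 9.94 m/s^2, so δg = 0.190 × 9.94 = 1.89 m/s^2.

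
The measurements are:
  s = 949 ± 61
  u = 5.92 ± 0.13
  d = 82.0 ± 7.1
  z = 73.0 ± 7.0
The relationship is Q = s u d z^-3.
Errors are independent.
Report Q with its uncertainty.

Q is a product of powers, so relative uncertainties combine in quadrature:
  (1·δs/s)² = (1×0.0643)² = 0.00413;  (1·δu/u)² = (1×0.0220)² = 0.000482;  (1·δd/d)² = (1×0.0866)² = 0.00750;  (-3·δz/z)² = (-3×0.0959)² = 0.0828
δQ/Q = √(0.0949) = 0.308
Q = 1.18, so δQ = 0.308 × 1.18 = 0.365.

1.18 ± 0.365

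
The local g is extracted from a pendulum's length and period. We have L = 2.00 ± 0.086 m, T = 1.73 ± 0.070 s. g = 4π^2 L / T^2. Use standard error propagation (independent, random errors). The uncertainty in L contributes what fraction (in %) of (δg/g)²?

22.0%

(δg/g)² = (1·δL/L)² + (-2·δT/T)²
  L term: (1×0.0430)² = 0.00185
  T term: (-2×0.0405)² = 0.00655
Total = 0.00840. Share from L = 0.00185/0.00840 = 0.220.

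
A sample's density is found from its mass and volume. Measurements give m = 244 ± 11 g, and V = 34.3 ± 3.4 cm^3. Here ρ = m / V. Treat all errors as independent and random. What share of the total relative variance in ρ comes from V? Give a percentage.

(δρ/ρ)² = (1·δm/m)² + (-1·δV/V)²
  m term: (1×0.0451)² = 0.00203
  V term: (-1×0.0991)² = 0.00983
Total = 0.0119. Share from V = 0.00983/0.0119 = 0.829.

82.9%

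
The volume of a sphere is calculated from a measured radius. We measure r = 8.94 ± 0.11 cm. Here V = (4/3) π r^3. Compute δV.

110 cm^3

Since V is a product/quotient, work with relative uncertainties:
  (3·δr/r)² = (3×0.0123)² = 0.00136
δV/V = √(0.00136) = 0.0369
V = 2990 cm^3, so δV = 0.0369 × 2990 = 110 cm^3.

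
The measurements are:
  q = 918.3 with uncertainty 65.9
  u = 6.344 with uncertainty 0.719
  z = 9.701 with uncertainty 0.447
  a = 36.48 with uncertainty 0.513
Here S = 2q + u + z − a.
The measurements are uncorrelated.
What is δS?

132

Sums and differences: (δS)² = Σ (cᵢ δxᵢ)².
  (2·δq)² = 17400;  (δu)² = 0.517;  (δz)² = 0.200;  (δa)² = 0.263
δS = √(17400) = 132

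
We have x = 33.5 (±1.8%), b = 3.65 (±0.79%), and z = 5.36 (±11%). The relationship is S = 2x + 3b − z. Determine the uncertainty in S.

Sums and differences: (δS)² = Σ (cᵢ δxᵢ)².
  (2·δx)² = 1.45;  (3·δb)² = 0.00748;  (δz)² = 0.348
δS = √(1.81) = 1.35

1.35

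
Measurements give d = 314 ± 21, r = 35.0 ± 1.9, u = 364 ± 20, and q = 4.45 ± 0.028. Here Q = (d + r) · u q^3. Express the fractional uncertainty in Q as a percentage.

Let w = d + r = 349. δw = √(δd² + δr²) = √(441 + 3.61) = 21.1, so δw/w = 0.0604.
Q is then a monomial in w, u, q:
δQ/Q = √((δw/w)² + (1·δu/u)² + (3·δq/q)²) = √(0.00365 + 0.00302 + 0.000356) = 0.0838

8.38%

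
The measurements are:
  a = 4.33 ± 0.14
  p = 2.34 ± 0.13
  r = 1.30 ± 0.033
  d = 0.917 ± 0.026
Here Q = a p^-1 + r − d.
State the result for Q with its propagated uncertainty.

2.23 ± 0.126

Let w = a·p^-1 = 1.85. δw/w = √((1·δa/a)² + (-1·δp/p)²) = √(0.00105 + 0.00309) = 0.0643, so δw = 0.119.
Q = w + r − d: δQ = √(δw² + δr² + δd²) = √(0.0141 + 0.00109 + 0.000676) = 0.126
Q = 2.23.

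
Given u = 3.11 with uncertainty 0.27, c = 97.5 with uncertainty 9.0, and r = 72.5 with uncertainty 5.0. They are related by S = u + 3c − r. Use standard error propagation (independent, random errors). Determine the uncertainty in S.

27.5

Each term contributes (cᵢ δxᵢ)² to (δS)²:
  (δu)² = 0.0729;  (3·δc)² = 729;  (δr)² = 25.0
δS = √(754) = 27.5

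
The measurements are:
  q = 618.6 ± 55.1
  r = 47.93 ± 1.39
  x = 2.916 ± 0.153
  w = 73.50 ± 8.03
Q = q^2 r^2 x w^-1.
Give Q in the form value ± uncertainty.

For a monomial Q ∝ q^2, r^2, x, w^-1, fractional errors add in quadrature:
  (2·δq/q)² = (2×0.0891)² = 0.0317;  (2·δr/r)² = (2×0.0290)² = 0.00336;  (1·δx/x)² = (1×0.0525)² = 0.00275;  (-1·δw/w)² = (-1×0.109)² = 0.0119
δQ/Q = √(0.0498) = 0.223
Q = 3.488e+07, so δQ = 0.223 × 3.488e+07 = 7.78e+06.

(3.488 ± 0.778) × 10^7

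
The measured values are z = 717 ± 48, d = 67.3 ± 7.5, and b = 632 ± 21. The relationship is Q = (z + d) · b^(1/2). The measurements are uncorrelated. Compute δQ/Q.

Let u = z + d = 784. δu = √(δz² + δd²) = √(2300 + 56.2) = 48.6, so δu/u = 0.0619.
Q is then a monomial in u, b:
δQ/Q = √((δu/u)² + (½·δb/b)²) = √(0.00384 + 0.000276) = 0.0641

0.0641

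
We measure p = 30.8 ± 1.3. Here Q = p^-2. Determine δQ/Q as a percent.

Q is a product of powers, so relative uncertainties combine in quadrature:
  (-2·δp/p)² = (-2×0.0422)² = 0.00713
δQ/Q = √(0.00713) = 0.0844

8.44%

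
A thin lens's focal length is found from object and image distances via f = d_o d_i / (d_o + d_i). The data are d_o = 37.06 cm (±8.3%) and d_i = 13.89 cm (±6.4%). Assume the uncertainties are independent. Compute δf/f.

0.0518

∂f/∂d_o = (d_i/(d_o+d_i))² = 0.0743;  ∂f/∂d_i = (d_o/(d_o+d_i))² = 0.529
δf = √((∂f/∂d_o · δd_o)² + (∂f/∂d_i · δd_i)²) = √(0.0523 + 0.221) = 0.523 cm
f = 10.10 cm, so δf/f = 0.523/10.10 = 0.0518.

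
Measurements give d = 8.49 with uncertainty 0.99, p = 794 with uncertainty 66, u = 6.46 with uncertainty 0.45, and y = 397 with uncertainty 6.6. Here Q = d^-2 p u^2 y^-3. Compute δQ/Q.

Products/powers → add relative errors in quadrature, weighted by exponent:
  (-2·δd/d)² = (-2×0.117)² = 0.0544;  (1·δp/p)² = (1×0.0831)² = 0.00691;  (2·δu/u)² = (2×0.0697)² = 0.0194;  (-3·δy/y)² = (-3×0.0166)² = 0.00249
δQ/Q = √(0.0832) = 0.288

0.288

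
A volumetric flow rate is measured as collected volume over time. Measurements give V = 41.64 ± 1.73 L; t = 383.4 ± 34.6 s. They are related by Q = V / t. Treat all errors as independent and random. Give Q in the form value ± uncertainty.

Relative error in a monomial: (δQ/Q)² = Σ (nᵢ · δxᵢ/xᵢ)².
  (1·δV/V)² = (1×0.0415)² = 0.00173;  (-1·δt/t)² = (-1×0.0902)² = 0.00814
δQ/Q = √(0.00987) = 0.0993
Q = 0.1086 L/s, so δQ = 0.0993 × 0.1086 = 0.0108 L/s.

0.1086 ± 0.0108 L/s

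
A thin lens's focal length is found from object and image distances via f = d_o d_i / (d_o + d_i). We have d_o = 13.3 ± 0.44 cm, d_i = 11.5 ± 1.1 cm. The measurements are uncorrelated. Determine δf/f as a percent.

∂f/∂d_o = (d_i/(d_o+d_i))² = 0.215;  ∂f/∂d_i = (d_o/(d_o+d_i))² = 0.288
δf = √((∂f/∂d_o · δd_o)² + (∂f/∂d_i · δd_i)²) = √(0.00895 + 0.100) = 0.330 cm
f = 6.17 cm, so δf/f = 0.330/6.17 = 0.0535.

5.35%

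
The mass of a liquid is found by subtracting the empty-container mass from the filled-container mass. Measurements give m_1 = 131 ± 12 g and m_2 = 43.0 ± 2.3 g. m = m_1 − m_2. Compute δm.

For a sum/difference, combine absolute errors in quadrature:
  (δm_1)² = 144;  (δm_2)² = 5.29
δm = √(149) = 12.2 g

12.2 g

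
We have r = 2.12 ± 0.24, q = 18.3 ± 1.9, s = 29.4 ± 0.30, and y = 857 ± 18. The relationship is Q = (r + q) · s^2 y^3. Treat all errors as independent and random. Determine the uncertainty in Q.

1.28e+12

Let u = r + q = 20.4. δu = √(δr² + δq²) = √(0.0576 + 3.61) = 1.92, so δu/u = 0.0938.
Q is then a monomial in u, s, y:
δQ/Q = √((δu/u)² + (2·δs/s)² + (3·δy/y)²) = √(0.00880 + 0.000416 + 0.00397) = 0.115
Q = 1.11e+13, so δQ = 0.115 × 1.11e+13 = 1.28e+12.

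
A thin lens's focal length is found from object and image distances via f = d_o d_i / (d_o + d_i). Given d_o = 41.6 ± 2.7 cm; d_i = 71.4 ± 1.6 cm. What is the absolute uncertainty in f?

1.10 cm

∂f/∂d_o = (d_i/(d_o+d_i))² = 0.399;  ∂f/∂d_i = (d_o/(d_o+d_i))² = 0.136
δf = √((∂f/∂d_o · δd_o)² + (∂f/∂d_i · δd_i)²) = √(1.16 + 0.0470) = 1.10 cm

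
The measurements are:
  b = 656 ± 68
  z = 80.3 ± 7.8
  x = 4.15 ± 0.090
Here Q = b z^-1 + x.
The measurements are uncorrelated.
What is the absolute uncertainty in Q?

Let p = b·z^-1 = 8.17. δp/p = √((1·δb/b)² + (-1·δz/z)²) = √(0.0107 + 0.00944) = 0.142, so δp = 1.16.
Q = p + x: δQ = √(δp² + δx²) = √(1.35 + 0.00810) = 1.16

1.16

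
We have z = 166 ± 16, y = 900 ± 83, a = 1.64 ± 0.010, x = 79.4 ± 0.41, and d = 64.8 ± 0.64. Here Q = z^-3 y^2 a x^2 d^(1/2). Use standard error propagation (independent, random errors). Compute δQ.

5060

For a monomial Q ∝ z^-3, y^2, a, x^2, d^(1/2), fractional errors add in quadrature:
  (-3·δz/z)² = (-3×0.0964)² = 0.0836;  (2·δy/y)² = (2×0.0922)² = 0.0340;  (1·δa/a)² = (1×0.00610)² = 3.72e-05;  (2·δx/x)² = (2×0.00516)² = 0.000107;  (½·δd/d)² = (0.5×0.00988)² = 2.44e-05
δQ/Q = √(0.118) = 0.343
Q = 14700, so δQ = 0.343 × 14700 = 5060.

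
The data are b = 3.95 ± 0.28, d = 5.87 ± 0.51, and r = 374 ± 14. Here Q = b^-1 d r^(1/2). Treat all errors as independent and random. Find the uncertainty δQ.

Relative error in a monomial: (δQ/Q)² = Σ (nᵢ · δxᵢ/xᵢ)².
  (-1·δb/b)² = (-1×0.0709)² = 0.00502;  (1·δd/d)² = (1×0.0869)² = 0.00755;  (½·δr/r)² = (0.5×0.0374)² = 0.000350
δQ/Q = √(0.0129) = 0.114
Q = 28.7, so δQ = 0.114 × 28.7 = 3.27.

3.27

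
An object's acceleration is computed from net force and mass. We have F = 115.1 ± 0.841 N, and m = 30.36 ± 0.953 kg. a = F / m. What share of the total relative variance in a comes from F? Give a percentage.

(δa/a)² = (1·δF/F)² + (-1·δm/m)²
  F term: (1×0.00731)² = 5.34e-05
  m term: (-1×0.0314)² = 0.000985
Total = 0.00104. Share from F = 5.34e-05/0.00104 = 0.0514.

5.14%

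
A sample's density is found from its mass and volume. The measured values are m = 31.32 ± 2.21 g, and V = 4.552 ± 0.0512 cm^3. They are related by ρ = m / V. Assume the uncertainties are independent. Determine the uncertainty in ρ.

0.492 g/cm^3

Relative error in a monomial: (δρ/ρ)² = Σ (nᵢ · δxᵢ/xᵢ)².
  (1·δm/m)² = (1×0.0706)² = 0.00498;  (-1·δV/V)² = (-1×0.0112)² = 0.000127
δρ/ρ = √(0.00511) = 0.0715
ρ = 6.880 g/cm^3, so δρ = 0.0715 × 6.880 = 0.492 g/cm^3.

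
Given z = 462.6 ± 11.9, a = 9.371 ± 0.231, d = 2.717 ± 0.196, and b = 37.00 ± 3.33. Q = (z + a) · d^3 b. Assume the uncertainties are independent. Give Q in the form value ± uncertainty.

350300 ± 82600

Let u = z + a = 472.0. δu = √(δz² + δa²) = √(142 + 0.0534) = 11.9, so δu/u = 0.0252.
Q is then a monomial in u, d, b:
δQ/Q = √((δu/u)² + (3·δd/d)² + (1·δb/b)²) = √(0.000636 + 0.0468 + 0.00810) = 0.236
Q = 350300, so δQ = 0.236 × 350300 = 82600.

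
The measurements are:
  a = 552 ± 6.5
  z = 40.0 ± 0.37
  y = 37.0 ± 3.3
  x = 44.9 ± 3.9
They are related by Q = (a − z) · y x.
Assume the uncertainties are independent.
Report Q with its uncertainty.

(8.51 ± 1.06) × 10^5

Let u = a − z = 512. δu = √(δa² + δz²) = √(42.2 + 0.137) = 6.51, so δu/u = 0.0127.
Q is then a monomial in u, y, x:
δQ/Q = √((δu/u)² + (1·δy/y)² + (1·δx/x)²) = √(0.000162 + 0.00795 + 0.00754) = 0.125
Q = 8.51e+05, so δQ = 0.125 × 8.51e+05 = 1.06e+05.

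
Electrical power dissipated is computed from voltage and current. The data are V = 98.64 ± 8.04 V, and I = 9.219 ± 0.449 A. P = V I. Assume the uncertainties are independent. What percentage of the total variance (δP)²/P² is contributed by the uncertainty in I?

(δP/P)² = (1·δV/V)² + (1·δI/I)²
  V term: (1×0.0815)² = 0.00664
  I term: (1×0.0487)² = 0.00237
Total = 0.00902. Share from I = 0.00237/0.00902 = 0.263.

26.3%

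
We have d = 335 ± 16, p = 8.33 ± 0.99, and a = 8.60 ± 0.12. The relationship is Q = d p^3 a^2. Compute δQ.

Each factor contributes (exponent × relative error)² to (δQ/Q)²:
  (1·δd/d)² = (1×0.0478)² = 0.00228;  (3·δp/p)² = (3×0.119)² = 0.127;  (2·δa/a)² = (2×0.0140)² = 0.000779
δQ/Q = √(0.130) = 0.361
Q = 1.43e+07, so δQ = 0.361 × 1.43e+07 = 5.17e+06.

5.17e+06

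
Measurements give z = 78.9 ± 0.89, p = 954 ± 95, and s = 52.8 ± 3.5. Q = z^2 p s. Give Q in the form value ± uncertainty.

For a monomial Q ∝ z^2, p, s, fractional errors add in quadrature:
  (2·δz/z)² = (2×0.0113)² = 0.000509;  (1·δp/p)² = (1×0.0996)² = 0.00992;  (1·δs/s)² = (1×0.0663)² = 0.00439
δQ/Q = √(0.0148) = 0.122
Q = 3.14e+08, so δQ = 0.122 × 3.14e+08 = 3.82e+07.

(3.14 ± 0.382) × 10^8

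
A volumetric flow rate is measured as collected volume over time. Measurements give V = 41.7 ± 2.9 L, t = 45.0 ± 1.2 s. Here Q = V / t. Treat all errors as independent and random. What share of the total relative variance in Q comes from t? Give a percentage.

(δQ/Q)² = (1·δV/V)² + (-1·δt/t)²
  V term: (1×0.0695)² = 0.00484
  t term: (-1×0.0267)² = 0.000711
Total = 0.00555. Share from t = 0.000711/0.00555 = 0.128.

12.8%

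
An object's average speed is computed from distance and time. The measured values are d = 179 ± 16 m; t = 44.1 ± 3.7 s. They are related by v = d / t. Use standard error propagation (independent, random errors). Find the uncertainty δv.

0.498 m/s

For a monomial v ∝ d, t^-1, fractional errors add in quadrature:
  (1·δd/d)² = (1×0.0894)² = 0.00799;  (-1·δt/t)² = (-1×0.0839)² = 0.00704
δv/v = √(0.0150) = 0.123
v = 4.06 m/s, so δv = 0.123 × 4.06 = 0.498 m/s.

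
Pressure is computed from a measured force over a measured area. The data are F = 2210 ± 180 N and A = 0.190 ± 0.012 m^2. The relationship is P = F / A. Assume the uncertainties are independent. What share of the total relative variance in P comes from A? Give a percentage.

37.6%

(δP/P)² = (1·δF/F)² + (-1·δA/A)²
  F term: (1×0.0814)² = 0.00663
  A term: (-1×0.0632)² = 0.00399
Total = 0.0106. Share from A = 0.00399/0.0106 = 0.376.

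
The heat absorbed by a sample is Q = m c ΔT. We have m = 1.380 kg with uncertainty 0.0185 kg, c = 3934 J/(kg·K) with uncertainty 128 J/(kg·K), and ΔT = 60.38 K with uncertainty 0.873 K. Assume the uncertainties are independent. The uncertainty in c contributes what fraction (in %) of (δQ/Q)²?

73.1%

(δQ/Q)² = (1·δm/m)² + (1·δc/c)² + (1·δΔT/ΔT)²
  m term: (1×0.0134)² = 0.000180
  c term: (1×0.0325)² = 0.00106
  ΔT term: (1×0.0145)² = 0.000209
Total = 0.00145. Share from c = 0.00106/0.00145 = 0.731.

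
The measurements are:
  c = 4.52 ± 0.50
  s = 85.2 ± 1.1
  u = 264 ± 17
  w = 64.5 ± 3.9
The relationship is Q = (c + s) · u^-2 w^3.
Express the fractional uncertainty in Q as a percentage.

22.3%

Let h = c + s = 89.7. δh = √(δc² + δs²) = √(0.250 + 1.21) = 1.21, so δh/h = 0.0135.
Q is then a monomial in h, u, w:
δQ/Q = √((δh/h)² + (-2·δu/u)² + (3·δw/w)²) = √(0.000181 + 0.0166 + 0.0329) = 0.223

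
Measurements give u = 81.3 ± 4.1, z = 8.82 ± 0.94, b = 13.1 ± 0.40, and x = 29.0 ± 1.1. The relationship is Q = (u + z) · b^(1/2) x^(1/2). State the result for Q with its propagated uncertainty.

Let w = u + z = 90.1. δw = √(δu² + δz²) = √(16.8 + 0.884) = 4.21, so δw/w = 0.0467.
Q is then a monomial in w, b, x:
δQ/Q = √((δw/w)² + (½·δb/b)² + (½·δx/x)²) = √(0.00218 + 0.000233 + 0.000360) = 0.0526
Q = 1760, so δQ = 0.0526 × 1760 = 92.5.

1760 ± 92.5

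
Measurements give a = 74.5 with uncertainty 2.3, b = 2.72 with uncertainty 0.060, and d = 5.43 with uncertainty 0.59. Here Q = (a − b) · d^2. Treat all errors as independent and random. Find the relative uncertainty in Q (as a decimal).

0.220

Let u = a − b = 71.8. δu = √(δa² + δb²) = √(5.29 + 0.00360) = 2.30, so δu/u = 0.0321.
Q is then a monomial in u, d:
δQ/Q = √((δu/u)² + (2·δd/d)²) = √(0.00103 + 0.0472) = 0.220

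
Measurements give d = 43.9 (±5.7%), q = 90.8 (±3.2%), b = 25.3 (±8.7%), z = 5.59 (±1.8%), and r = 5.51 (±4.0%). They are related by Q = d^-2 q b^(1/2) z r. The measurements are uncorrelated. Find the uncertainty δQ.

Since Q is a product/quotient, work with relative uncertainties:
  (-2·δd/d)² = (-2×0.0570)² = 0.0130;  (1·δq/q)² = (1×0.0320)² = 0.00102;  (½·δb/b)² = (0.5×0.0870)² = 0.00189;  (1·δz/z)² = (1×0.0180)² = 0.000324;  (1·δr/r)² = (1×0.0400)² = 0.00160
δQ/Q = √(0.0178) = 0.134
Q = 7.30, so δQ = 0.134 × 7.30 = 0.975.

0.975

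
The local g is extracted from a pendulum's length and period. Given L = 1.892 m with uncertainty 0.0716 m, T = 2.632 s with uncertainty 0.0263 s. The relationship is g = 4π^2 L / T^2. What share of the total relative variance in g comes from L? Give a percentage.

(δg/g)² = (1·δL/L)² + (-2·δT/T)²
  L term: (1×0.0378)² = 0.00143
  T term: (-2×0.00999)² = 0.000399
Total = 0.00183. Share from L = 0.00143/0.00183 = 0.782.

78.2%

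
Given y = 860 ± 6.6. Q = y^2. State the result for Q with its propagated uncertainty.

Relative error in a monomial: (δQ/Q)² = Σ (nᵢ · δxᵢ/xᵢ)².
  (2·δy/y)² = (2×0.00767)² = 0.000236
δQ/Q = √(0.000236) = 0.0153
Q = 7.4e+05, so δQ = 0.0153 × 7.4e+05 = 11400.

(7.40 ± 0.114) × 10^5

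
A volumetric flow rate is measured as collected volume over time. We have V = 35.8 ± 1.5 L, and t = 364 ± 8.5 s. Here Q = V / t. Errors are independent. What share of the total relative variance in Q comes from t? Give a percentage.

23.7%

(δQ/Q)² = (1·δV/V)² + (-1·δt/t)²
  V term: (1×0.0419)² = 0.00176
  t term: (-1×0.0234)² = 0.000545
Total = 0.00230. Share from t = 0.000545/0.00230 = 0.237.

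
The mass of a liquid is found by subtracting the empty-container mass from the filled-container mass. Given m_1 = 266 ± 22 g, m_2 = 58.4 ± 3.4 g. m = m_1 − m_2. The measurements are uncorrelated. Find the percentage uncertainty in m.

10.7%

m is a linear combination, so absolute uncertainties add in quadrature:
  (δm_1)² = 484;  (δm_2)² = 11.6
δm = √(496) = 22.3 g
m = 208 g, so δm/m = 22.3/208 = 0.107.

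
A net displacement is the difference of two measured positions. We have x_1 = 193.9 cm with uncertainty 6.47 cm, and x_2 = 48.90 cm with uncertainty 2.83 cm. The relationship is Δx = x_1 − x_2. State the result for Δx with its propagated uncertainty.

145.0 ± 7.06 cm

Δx is a linear combination, so absolute uncertainties add in quadrature:
  (δx_1)² = 41.9;  (δx_2)² = 8.01
δΔx = √(49.9) = 7.06 cm
Δx = 145.0 cm.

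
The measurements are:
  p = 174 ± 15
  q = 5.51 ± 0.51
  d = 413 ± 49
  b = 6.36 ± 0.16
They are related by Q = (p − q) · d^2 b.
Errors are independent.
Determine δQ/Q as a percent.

25.5%

Let u = p − q = 168. δu = √(δp² + δq²) = √(225 + 0.260) = 15.0, so δu/u = 0.0891.
Q is then a monomial in u, d, b:
δQ/Q = √((δu/u)² + (2·δd/d)² + (1·δb/b)²) = √(0.00793 + 0.0563 + 0.000633) = 0.255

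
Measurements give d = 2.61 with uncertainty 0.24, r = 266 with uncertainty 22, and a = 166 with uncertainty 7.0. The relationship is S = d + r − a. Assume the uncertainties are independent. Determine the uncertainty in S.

23.1

S is a linear combination, so absolute uncertainties add in quadrature:
  (δd)² = 0.0576;  (δr)² = 484;  (δa)² = 49.0
δS = √(533) = 23.1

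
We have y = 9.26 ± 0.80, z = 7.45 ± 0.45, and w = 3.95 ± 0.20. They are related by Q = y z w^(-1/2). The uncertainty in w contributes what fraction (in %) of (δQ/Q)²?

(δQ/Q)² = (1·δy/y)² + (1·δz/z)² + (−½·δw/w)²
  y term: (1×0.0864)² = 0.00746
  z term: (1×0.0604)² = 0.00365
  w term: (-0.5×0.0506)² = 0.000641
Total = 0.0118. Share from w = 0.000641/0.0118 = 0.0545.

5.45%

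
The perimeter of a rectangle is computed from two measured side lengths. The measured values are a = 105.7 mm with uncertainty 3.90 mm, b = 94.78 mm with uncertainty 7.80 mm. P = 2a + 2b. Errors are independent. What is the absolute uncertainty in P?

Each term contributes (cᵢ δxᵢ)² to (δP)²:
  (2·δa)² = 60.8;  (2·δb)² = 243
δP = √(304) = 17.4 mm

17.4 mm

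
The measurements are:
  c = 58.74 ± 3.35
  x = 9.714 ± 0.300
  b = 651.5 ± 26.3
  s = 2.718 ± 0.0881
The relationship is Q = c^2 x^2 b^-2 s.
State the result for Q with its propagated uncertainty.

2.085 ± 0.326

Relative error in a monomial: (δQ/Q)² = Σ (nᵢ · δxᵢ/xᵢ)².
  (2·δc/c)² = (2×0.0570)² = 0.0130;  (2·δx/x)² = (2×0.0309)² = 0.00382;  (-2·δb/b)² = (-2×0.0404)² = 0.00652;  (1·δs/s)² = (1×0.0324)² = 0.00105
δQ/Q = √(0.0244) = 0.156
Q = 2.085, so δQ = 0.156 × 2.085 = 0.326.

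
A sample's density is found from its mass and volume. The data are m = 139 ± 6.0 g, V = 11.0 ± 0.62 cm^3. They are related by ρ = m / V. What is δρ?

0.897 g/cm^3

ρ is a product of powers, so relative uncertainties combine in quadrature:
  (1·δm/m)² = (1×0.0432)² = 0.00186;  (-1·δV/V)² = (-1×0.0564)² = 0.00318
δρ/ρ = √(0.00504) = 0.0710
ρ = 12.6 g/cm^3, so δρ = 0.0710 × 12.6 = 0.897 g/cm^3.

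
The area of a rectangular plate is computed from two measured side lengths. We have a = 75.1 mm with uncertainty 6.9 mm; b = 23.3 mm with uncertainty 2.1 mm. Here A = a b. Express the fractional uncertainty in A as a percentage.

Since A is a product/quotient, work with relative uncertainties:
  (1·δa/a)² = (1×0.0919)² = 0.00844;  (1·δb/b)² = (1×0.0901)² = 0.00812
δA/A = √(0.0166) = 0.129

12.9%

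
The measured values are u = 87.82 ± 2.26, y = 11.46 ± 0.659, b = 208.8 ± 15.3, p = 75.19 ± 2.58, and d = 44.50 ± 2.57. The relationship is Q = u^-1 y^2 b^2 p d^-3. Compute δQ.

14.4

Products/powers → add relative errors in quadrature, weighted by exponent:
  (-1·δu/u)² = (-1×0.0257)² = 0.000662;  (2·δy/y)² = (2×0.0575)² = 0.0132;  (2·δb/b)² = (2×0.0733)² = 0.0215;  (1·δp/p)² = (1×0.0343)² = 0.00118;  (-3·δd/d)² = (-3×0.0578)² = 0.0300
δQ/Q = √(0.0666) = 0.258
Q = 55.63, so δQ = 0.258 × 55.63 = 14.4.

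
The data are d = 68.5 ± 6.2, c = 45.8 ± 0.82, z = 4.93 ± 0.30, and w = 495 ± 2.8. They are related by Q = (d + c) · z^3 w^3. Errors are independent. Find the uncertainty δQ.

Let u = d + c = 114. δu = √(δd² + δc²) = √(38.4 + 0.672) = 6.25, so δu/u = 0.0547.
Q is then a monomial in u, z, w:
δQ/Q = √((δu/u)² + (3·δz/z)² + (3·δw/w)²) = √(0.00299 + 0.0333 + 0.000288) = 0.191
Q = 1.66e+12, so δQ = 0.191 × 1.66e+12 = 3.18e+11.

3.18e+11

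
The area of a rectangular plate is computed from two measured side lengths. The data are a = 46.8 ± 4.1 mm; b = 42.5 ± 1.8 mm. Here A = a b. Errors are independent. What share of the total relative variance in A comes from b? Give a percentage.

18.9%

(δA/A)² = (1·δa/a)² + (1·δb/b)²
  a term: (1×0.0876)² = 0.00767
  b term: (1×0.0424)² = 0.00179
Total = 0.00947. Share from b = 0.00179/0.00947 = 0.189.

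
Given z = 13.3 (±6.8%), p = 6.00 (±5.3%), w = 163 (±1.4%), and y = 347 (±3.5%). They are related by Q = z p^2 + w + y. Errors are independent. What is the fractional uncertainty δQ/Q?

Let h = z·p^2 = 479. δh/h = √((1·δz/z)² + (2·δp/p)²) = √(0.00462 + 0.0112) = 0.126, so δh = 60.3.
Q = h + w + y: δQ = √(δh² + δw² + δy²) = √(3640 + 5.21 + 148) = 61.6
Q = 989, so δQ/Q = 61.6/989 = 0.0622.

0.0622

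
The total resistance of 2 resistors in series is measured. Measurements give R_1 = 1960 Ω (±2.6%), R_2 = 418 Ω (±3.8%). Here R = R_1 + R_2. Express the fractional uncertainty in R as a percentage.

Sums and differences: (δR)² = Σ (cᵢ δxᵢ)².
  (δR_1)² = 2600;  (δR_2)² = 252
δR = √(2850) = 53.4 Ω
R = 2380 Ω, so δR/R = 53.4/2380 = 0.0224.

2.24%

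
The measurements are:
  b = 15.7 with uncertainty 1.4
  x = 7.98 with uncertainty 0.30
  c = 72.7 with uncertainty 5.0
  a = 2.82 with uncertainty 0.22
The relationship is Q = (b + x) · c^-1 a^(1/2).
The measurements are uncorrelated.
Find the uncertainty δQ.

Let u = b + x = 23.7. δu = √(δb² + δx²) = √(1.96 + 0.0900) = 1.43, so δu/u = 0.0605.
Q is then a monomial in u, c, a:
δQ/Q = √((δu/u)² + (-1·δc/c)² + (½·δa/a)²) = √(0.00366 + 0.00473 + 0.00152) = 0.0995
Q = 0.547, so δQ = 0.0995 × 0.547 = 0.0544.

0.0544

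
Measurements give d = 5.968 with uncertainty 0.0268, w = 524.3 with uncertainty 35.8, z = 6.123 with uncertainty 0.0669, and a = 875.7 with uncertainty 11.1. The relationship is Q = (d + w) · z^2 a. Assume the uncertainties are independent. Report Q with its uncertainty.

(1.741 ± 0.125) × 10^7

Let u = d + w = 530.3. δu = √(δd² + δw²) = √(0.000718 + 1280) = 35.8, so δu/u = 0.0675.
Q is then a monomial in u, z, a:
δQ/Q = √((δu/u)² + (2·δz/z)² + (1·δa/a)²) = √(0.00456 + 0.000478 + 0.000161) = 0.0721
Q = 1.741e+07, so δQ = 0.0721 × 1.741e+07 = 1.25e+06.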